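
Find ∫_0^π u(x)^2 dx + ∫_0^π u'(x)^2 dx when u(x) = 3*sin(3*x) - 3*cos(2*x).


||u||_{H^1(0,π)}^2 = -108 + 135*π/2

u'(x) = 6*sin(2*x) + 9*cos(3*x).
Expand u² and (u')² and integrate term by term on (0, π), using: for integers n ≥ 1, ∫_0^π sin²(nx) dx = ∫_0^π cos²(nx) dx = π/2; for n ≠ n', ∫_0^π sin(nx)sin(n'x) dx = ∫_0^π cos(nx)cos(n'x) dx = 0; and by product-to-sum, ∫_0^π sin(nx)cos(n'x) dx = ½∫_0^π [sin((n+n')x) + sin((n−n')x)] dx, which is 0 when n+n' is even and 2n/(n²−n'²) when n+n' is odd (it need not vanish on (0, π)).
  u² squared terms: (-3)²·∫cos(2x)² dx = 9·π/2 = 9*π/2;  (3)²·∫sin(3x)² dx = 9·π/2 = 9*π/2.
  u² cross terms: 2·(-3)·(3)·∫cos(2x)·sin(3x) dx = -18·(6/5) = -108/5.
  So ∫_0^π u² dx = 9*π/2 + 9*π/2 − 108/5 = -108/5 + 9*π.
  (u')² squared terms: (6)²·∫sin(2x)² dx = 36·π/2 = 18*π;  (9)²·∫cos(3x)² dx = 81·π/2 = 81*π/2.
  (u')² cross terms: 2·(6)·(9)·∫sin(2x)·cos(3x) dx = 108·(-4/5) = -432/5.
  So ∫_0^π (u')² dx = 18*π + 81*π/2 − 432/5 = -432/5 + 117*π/2.
||u||_{H^1}^2 = (-108/5 + 9*π) + (-432/5 + 117*π/2) = -108 + 135*π/2.


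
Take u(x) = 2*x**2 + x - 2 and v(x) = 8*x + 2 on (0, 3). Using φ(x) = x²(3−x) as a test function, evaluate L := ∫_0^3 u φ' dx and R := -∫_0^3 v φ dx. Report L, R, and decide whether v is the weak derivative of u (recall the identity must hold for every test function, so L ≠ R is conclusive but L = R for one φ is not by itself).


LHS = -1107/20, RHS = -1107/10. No, v is not the weak derivative of u.

u(x) = 2*x**2 + x - 2, classical derivative u'(x) = 4*x + 1.
φ(x) = x²(3−x), so φ'(x) = 3*x*(2 - x).
Note φ(0) = φ(3) = 0, so the boundary term u·φ vanishes.
LHS = ∫_0^3 u(x) φ'(x) dx = ∫_0^3 (-6*x^4 + 9*x^3 + 12*x^2 - 12*x) dx. Term by term:
  ∫_0^3 -6*x^4 dx = -1458/5;  ∫_0^3 9*x^3 dx = 729/4;  ∫_0^3 12*x^2 dx = 108;
  ∫_0^3 -12*x dx = -54.
Sum: -1458/5 + 729/4 + 108 − 54 = -1107/20.
So LHS = -1107/20.
∫_0^3 v(x) φ(x) dx = ∫_0^3 (-8*x^4 + 22*x^3 + 6*x^2) dx. Term by term:
  ∫_0^3 -8*x^4 dx = -1944/5;  ∫_0^3 22*x^3 dx = 891/2;  ∫_0^3 6*x^2 dx = 54.
Sum: -1944/5 + 891/2 + 54 = 1107/10.
So RHS = -∫_0^3 v(x) φ(x) dx = -1107/10.
LHS − RHS = 1107/20 ≠ 0, so the identity fails.
(For a valid weak derivative the identity must hold for EVERY test function, in particular this one. The failure shows v is NOT the weak derivative of u.)
Correct weak derivative would be u'(x) = 4*x + 1.


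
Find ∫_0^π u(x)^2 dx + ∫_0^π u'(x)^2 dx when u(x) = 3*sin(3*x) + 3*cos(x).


||u||_{H^1(0,π)}^2 = 54*π

u'(x) = -3*sin(x) + 9*cos(3*x).
Expand u² and (u')² and integrate term by term on (0, π), using: for integers n ≥ 1, ∫_0^π sin²(nx) dx = ∫_0^π cos²(nx) dx = π/2; for n ≠ n', ∫_0^π sin(nx)sin(n'x) dx = ∫_0^π cos(nx)cos(n'x) dx = 0; and by product-to-sum, ∫_0^π sin(nx)cos(n'x) dx = ½∫_0^π [sin((n+n')x) + sin((n−n')x)] dx, which is 0 when n+n' is even and 2n/(n²−n'²) when n+n' is odd (it need not vanish on (0, π)).
  u² squared terms: (3)²·∫cos(x)² dx = 9·π/2 = 9*π/2;  (3)²·∫sin(3x)² dx = 9·π/2 = 9*π/2.
  u² cross terms: 2·(3)·(3)·∫cos(x)·sin(3x) dx = 18·(0) = 0.
  So ∫_0^π u² dx = 9*π/2 + 9*π/2 + 0 = 9*π.
  (u')² squared terms: (-3)²·∫sin(x)² dx = 9·π/2 = 9*π/2;  (9)²·∫cos(3x)² dx = 81·π/2 = 81*π/2.
  (u')² cross terms: 2·(-3)·(9)·∫sin(x)·cos(3x) dx = -54·(0) = 0.
  So ∫_0^π (u')² dx = 9*π/2 + 81*π/2 + 0 = 45*π.
||u||_{H^1}^2 = (9*π) + (45*π) = 54*π.


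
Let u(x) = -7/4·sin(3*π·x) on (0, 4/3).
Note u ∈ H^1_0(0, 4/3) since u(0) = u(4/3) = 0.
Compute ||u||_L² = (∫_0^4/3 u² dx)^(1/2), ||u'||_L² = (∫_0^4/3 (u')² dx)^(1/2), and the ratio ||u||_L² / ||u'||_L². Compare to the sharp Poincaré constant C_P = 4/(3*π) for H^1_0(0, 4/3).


||u||_L² / ||u'||_L² = 1/(3*π) < C_P = 4/(3*π).

u(x) = -7/4·sin(3*π·x), so u'(x) = -21*π*cos(3*π*x)/4.
Writing u(x) = A·sin(kπx/L) with A = -7/4 and k = 4, use ∫_0^L sin²(kπx/L) dx = L/2 and ∫_0^L cos²(kπx/L) dx = L/2.
u² = 49/16·sin²(3*π·x) and (u')² = 441*π^2/16·cos²(3*π·x), and each of sin², cos² integrates to L/2 = 2/3 over (0, 4/3).
∫_0^4/3 u² dx = 49/24, so ||u||_L² = 7*sqrt(6)/12.
∫_0^4/3 (u')² dx = 147*π^2/8, so ||u'||_L² = 7*sqrt(6)*π/4.
Ratio ||u||_L² / ||u'||_L² = 1/(3*π).
Sharp Poincaré constant on H^1_0(0, 4/3) is C_P = L/π = 4/(3*π), achieved by sin(3*π/4·x).
This is the k = 4 harmonic; the ratio L/(kπ) is strictly less than C_P = L/π, consistent with the sharp inequality ||u||_L² ≤ C_P ||u'||_L².


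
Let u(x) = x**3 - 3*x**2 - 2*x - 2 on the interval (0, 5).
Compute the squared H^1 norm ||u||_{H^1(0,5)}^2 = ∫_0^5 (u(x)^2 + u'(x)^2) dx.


||u||_{H^1}^2 = 42365/21

The H^1 norm (squared) on an interval (0, L) is
  ||u||_{H^1}^2 = ∫_0^L u(x)^2 dx + ∫_0^L u'(x)^2 dx.
Compute u'(x) = 3*x**2 - 6*x - 2.
Then u(x)^2 = x**6 - 6*x**5 + 5*x**4 + 8*x**3 + 16*x**2 + 8*x + 4 and u'(x)^2 = 9*x**4 - 36*x**3 + 24*x**2 + 24*x + 4.
Integrate each monomial from 0 to 5 using ∫_0^5 c·x^n dx = c·5^(n+1)/(n+1):
  ∫_0^5 u(x)^2 dx = ∫_0^5 (x^6 - 6*x^5 + 5*x^4 + 8*x^3 + 16*x^2 + 8*x + 4) dx. Term by term:
    ∫_0^5 x^6 dx = 78125/7;  ∫_0^5 -6*x^5 dx = -15625;  ∫_0^5 5*x^4 dx = 3125;
    ∫_0^5 8*x^3 dx = 1250;  ∫_0^5 16*x^2 dx = 2000/3;  ∫_0^5 8*x dx = 100;
    ∫_0^5 4 dx = 20.
  Sum: 78125/7 − 15625 + 3125 + 1250 + 2000/3 + 100 + 20 = 14645/21.
  ∫_0^5 u'(x)^2 dx = ∫_0^5 (9*x^4 - 36*x^3 + 24*x^2 + 24*x + 4) dx. Term by term:
    ∫_0^5 9*x^4 dx = 5625;  ∫_0^5 -36*x^3 dx = -5625;  ∫_0^5 24*x^2 dx = 1000;
    ∫_0^5 24*x dx = 300;  ∫_0^5 4 dx = 20.
  Sum: 5625 − 5625 + 1000 + 300 + 20 = 1320.
Adding: ||u||_{H^1}^2 = 14645/21 + 1320 = 42365/21.


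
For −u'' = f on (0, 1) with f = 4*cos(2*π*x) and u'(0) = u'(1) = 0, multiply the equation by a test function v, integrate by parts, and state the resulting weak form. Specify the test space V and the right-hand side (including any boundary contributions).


V = H^1(0, 1) (no boundary constraint on v; u is determined up to an additive constant); weak form: ∫_0^1 u'v' dx = ∫_0^1 (4*cos(2*π*x)) v dx for all v ∈ V.

Multiply both sides by a test function v and integrate from 0 to 1:
  ∫_0^1 −u''(x) v(x) dx = ∫_0^1 f(x) v(x) dx.
Integrate the LHS by parts once:
  ∫_0^1 −u'' v dx = −[u'(x) v(x)]_0^1 + ∫_0^1 u'(x) v'(x) dx.
Thus ∫_0^1 u'(x) v'(x) dx = ∫_0^1 f(x) v(x) dx + [u'(x) v(x)]_0^1.
Choose V so that boundary terms are either known or forced to vanish.
u has homogeneous Neumann: u'(0) = u'(1) = 0. So [u' v]_0^1 = 0·v(1) − 0·v(0) = 0 for any v; take V = H^1(0, 1).
Weak formulation: find u (satisfying any essential BC) such that ∫_0^1 u'(x) v'(x) dx = ∫_0^1 f v dx for all v ∈ V (homogeneous Neumann, so boundary terms vanish).
Substituting f(x) = 4*cos(2*π*x), the right-hand side is ∫_0^1 (4*cos(2*π*x)) v dx.
Compatibility check (pure Neumann): taking v ≡ 1 ∈ V gives 0 = ∫_0^1 f dx + (0) − (0), i.e. ∫_0^1 f dx must equal u'(0) − u'(1) = 0. Indeed ∫_0^1 (4*cos(2*π*x)) dx = 0, so the data are compatible. The solution is then unique only up to an additive constant (fix it e.g. by requiring ∫_0^1 u dx = 0).


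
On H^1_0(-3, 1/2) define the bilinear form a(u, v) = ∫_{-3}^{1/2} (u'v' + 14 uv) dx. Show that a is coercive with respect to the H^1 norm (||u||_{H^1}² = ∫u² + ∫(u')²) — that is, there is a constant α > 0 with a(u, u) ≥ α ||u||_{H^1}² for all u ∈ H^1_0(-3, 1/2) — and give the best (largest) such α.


α = 1

Coercivity of a(·,·) on H^1_0(-3, 1/2) means a(u, u) ≥ α ||u||_{H^1}² for every u ∈ H^1_0.
The interval has length L = 7/2, and Poincaré/coercivity depend only on L. Here a(u, u) = ∫(u')² + (14)·∫u².
Here c = 14 ≥ 1, so a(u,u) = ∫(u')² + c∫u² ≥ ∫(u')² + ∫u² = ||u||_{H^1}², i.e. α = 1 works. No larger α is possible: a(u,u) ≥ α||u||_{H^1}² means (1−α)∫(u')² ≥ (α−c)∫u², and for the modes u_n = sin(nπ(x−x₀)/L) (x₀ the left endpoint) one has ∫u_n²/∫(u_n')² = (L/(nπ))² → 0, so a(u_n,u_n)/||u_n||_{H^1}² → 1. Hence the optimal constant is α = 1.
Therefore α = 1.


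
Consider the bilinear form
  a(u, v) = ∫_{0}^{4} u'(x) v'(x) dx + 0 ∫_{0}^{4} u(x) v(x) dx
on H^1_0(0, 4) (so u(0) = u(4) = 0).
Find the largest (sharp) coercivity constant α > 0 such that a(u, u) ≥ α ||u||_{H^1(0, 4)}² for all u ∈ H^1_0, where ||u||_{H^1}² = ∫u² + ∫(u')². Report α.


α = π^2/(π^2 + 16)

Coercivity of a(·,·) on H^1_0(0, 4) means a(u, u) ≥ α ||u||_{H^1}² for every u ∈ H^1_0.
The interval has length L = 4, and Poincaré/coercivity depend only on L. Here a(u, u) = ∫(u')² + (0)·∫u².
Here c = 0, so a(u,u) = ∫(u')² alone. The condition a(u,u) ≥ α||u||_{H^1}² reads (1−α)∫(u')² ≥ (α−c)∫u². Any admissible α is ≤ 1 (rapidly oscillating u have ∫u²/∫(u')² → 0), and α = 1 would force 0 ≥ (1−c)∫u², impossible since c < 1; so 1−α > 0. By the sharp Poincaré inequality on H^1_0 of an interval of length L, ∫(u')² ≥ (π/L)²∫u² with equality for the first sine mode sin(π(x−x₀)/L) (x₀ the left endpoint), so the inequality holds for all u iff (1−α)(π/L)² ≥ α − c, i.e. α ≤ ((π/L)² + c)/((π/L)² + 1) = (1 + c(L/π)²)/(1 + (L/π)²). (Direct route, valid since c ≤ 0: Poincaré gives c∫u² ≥ c(L/π)²∫(u')², so a(u,u) ≥ (1 + c(L/π)²)∫(u')², while ||u||_{H^1}² ≤ (1 + (L/π)²)∫(u')²; dividing yields the same α.) With (π/L)² = π^2/16 and c = 0, the largest admissible constant is α = ((π/L)² + c)/((π/L)² + 1).
Simplifying, α = π^2/(π^2 + 16).


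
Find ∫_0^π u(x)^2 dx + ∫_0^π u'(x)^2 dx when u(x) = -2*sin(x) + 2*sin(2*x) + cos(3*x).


||u||_{H^1(0,π)}^2 = -32 + 19*π

u'(x) = -3*sin(3*x) - 2*cos(x) + 4*cos(2*x).
Expand u² and (u')² and integrate term by term on (0, π), using: for integers n ≥ 1, ∫_0^π sin²(nx) dx = ∫_0^π cos²(nx) dx = π/2; for n ≠ n', ∫_0^π sin(nx)sin(n'x) dx = ∫_0^π cos(nx)cos(n'x) dx = 0; and by product-to-sum, ∫_0^π sin(nx)cos(n'x) dx = ½∫_0^π [sin((n+n')x) + sin((n−n')x)] dx, which is 0 when n+n' is even and 2n/(n²−n'²) when n+n' is odd (it need not vanish on (0, π)).
  u² squared terms: (-2)²·∫sin(x)² dx = 4·π/2 = 2*π;  (2)²·∫sin(2x)² dx = 4·π/2 = 2*π;  (1)²·∫cos(3x)² dx = 1·π/2 = π/2.
  u² cross terms: 2·(-2)·(2)·∫sin(x)·sin(2x) dx = -8·(0) = 0;  2·(-2)·(1)·∫sin(x)·cos(3x) dx = -4·(0) = 0;  2·(2)·(1)·∫sin(2x)·cos(3x) dx = 4·(-4/5) = -16/5.
  So ∫_0^π u² dx = 2*π + 2*π + π/2 + 0 + 0 − 16/5 = -16/5 + 9*π/2.
  (u')² squared terms: (-3)²·∫sin(3x)² dx = 9·π/2 = 9*π/2;  (-2)²·∫cos(x)² dx = 4·π/2 = 2*π;  (4)²·∫cos(2x)² dx = 16·π/2 = 8*π.
  (u')² cross terms: 2·(-3)·(-2)·∫sin(3x)·cos(x) dx = 12·(0) = 0;  2·(-3)·(4)·∫sin(3x)·cos(2x) dx = -24·(6/5) = -144/5;  2·(-2)·(4)·∫cos(x)·cos(2x) dx = -16·(0) = 0.
  So ∫_0^π (u')² dx = 9*π/2 + 2*π + 8*π + 0 − 144/5 + 0 = -144/5 + 29*π/2.
||u||_{H^1}^2 = (-16/5 + 9*π/2) + (-144/5 + 29*π/2) = -32 + 19*π.


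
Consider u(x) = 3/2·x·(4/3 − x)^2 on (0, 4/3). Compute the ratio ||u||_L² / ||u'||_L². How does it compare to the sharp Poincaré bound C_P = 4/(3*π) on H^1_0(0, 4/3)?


||u||_L² / ||u'||_L² = 2*sqrt(14)/21 < C_P = 4/(3*π).

u(x) = 3/2·x·(4/3 − x)^2, so u'(x) = (3*x - 4)*(9*x - 4)/6.
u(x) = 3/2·x·(4/3 − x)^2 vanishes at x = 0 and x = 4/3, so u ∈ H^1_0(0, 4/3). Differentiate via the product rule and integrate the resulting polynomials term by term.
  ∫_0^4/3 u² dx = ∫_0^4/3 (9*x^6/4 - 12*x^5 + 24*x^4 - 64*x^3/3 + 64*x^2/9) dx. Term by term:
    ∫_0^4/3 9*x^6/4 dx = 4096/1701;  ∫_0^4/3 -12*x^5 dx = -8192/729;  ∫_0^4/3 24*x^4 dx = 8192/405;
    ∫_0^4/3 -64*x^3/3 dx = -4096/243;  ∫_0^4/3 64*x^2/9 dx = 4096/729.
  Sum: 4096/1701 − 8192/729 + 8192/405 − 4096/243 + 4096/729 = 4096/25515.
  ∫_0^4/3 (u')² dx = ∫_0^4/3 (81*x^4/4 - 72*x^3 + 88*x^2 - 128*x/3 + 64/9) dx. Term by term:
    ∫_0^4/3 81*x^4/4 dx = 256/15;  ∫_0^4/3 -72*x^3 dx = -512/9;  ∫_0^4/3 88*x^2 dx = 5632/81;
    ∫_0^4/3 -128*x/3 dx = -1024/27;  ∫_0^4/3 64/9 dx = 256/27.
  Sum: 256/15 − 512/9 + 5632/81 − 1024/27 + 256/27 = 512/405.
∫_0^4/3 u² dx = 4096/25515, so ||u||_L² = 64*sqrt(35)/945.
∫_0^4/3 (u')² dx = 512/405, so ||u'||_L² = 16*sqrt(10)/45.
Ratio ||u||_L² / ||u'||_L² = 2*sqrt(14)/21.
Sharp Poincaré constant on H^1_0(0, 4/3) is C_P = L/π = 4/(3*π), achieved by sin(3*π/4·x).
A polynomial bump cannot attain the sharp Poincaré constant (only the first sine eigenfunction does), so the ratio is strictly less than C_P, consistent with ||u||_L² ≤ C_P ||u'||_L².


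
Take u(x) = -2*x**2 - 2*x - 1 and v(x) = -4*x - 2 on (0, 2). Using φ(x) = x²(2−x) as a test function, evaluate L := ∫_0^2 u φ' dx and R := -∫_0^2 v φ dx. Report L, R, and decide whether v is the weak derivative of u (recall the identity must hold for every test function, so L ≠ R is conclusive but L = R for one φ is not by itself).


LHS = 136/15, RHS = 136/15. Yes, v = u' weakly.

u(x) = -2*x**2 - 2*x - 1, classical derivative u'(x) = -4*x - 2.
φ(x) = x²(2−x), so φ'(x) = x*(4 - 3*x).
Note φ(0) = φ(2) = 0, so the boundary term u·φ vanishes.
LHS = ∫_0^2 u(x) φ'(x) dx = ∫_0^2 (6*x^4 - 2*x^3 - 5*x^2 - 4*x) dx. Term by term:
  ∫_0^2 6*x^4 dx = 192/5;  ∫_0^2 -2*x^3 dx = -8;  ∫_0^2 -5*x^2 dx = -40/3;
  ∫_0^2 -4*x dx = -8.
Sum: 192/5 − 8 − 40/3 − 8 = 136/15.
So LHS = 136/15.
∫_0^2 v(x) φ(x) dx = ∫_0^2 (4*x^4 - 6*x^3 - 4*x^2) dx. Term by term:
  ∫_0^2 4*x^4 dx = 128/5;  ∫_0^2 -6*x^3 dx = -24;  ∫_0^2 -4*x^2 dx = -32/3.
Sum: 128/5 − 24 − 32/3 = -136/15.
So RHS = -∫_0^2 v(x) φ(x) dx = 136/15.
LHS = RHS, so the identity holds for this test φ.
Moreover u is smooth here and v(x) = u'(x) = -4*x - 2 pointwise, so the identity holds for every test function. Hence v is the weak derivative of u.


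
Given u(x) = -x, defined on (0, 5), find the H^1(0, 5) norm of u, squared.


||u||_{H^1}^2 = 140/3

The H^1 norm (squared) on an interval (0, L) is
  ||u||_{H^1}^2 = ∫_0^L u(x)^2 dx + ∫_0^L u'(x)^2 dx.
Compute u'(x) = -1.
Then u(x)^2 = x**2 and u'(x)^2 = 1.
Integrate each monomial from 0 to 5 using ∫_0^5 c·x^n dx = c·5^(n+1)/(n+1):
  ∫_0^5 u(x)^2 dx = ∫_0^5 (x^2) dx. Term by term:
    ∫_0^5 x^2 dx = 125/3.
  ∫_0^5 u'(x)^2 dx = ∫_0^5 (1) dx. Term by term:
    ∫_0^5 1 dx = 5.
Adding: ||u||_{H^1}^2 = 125/3 + 5 = 140/3.


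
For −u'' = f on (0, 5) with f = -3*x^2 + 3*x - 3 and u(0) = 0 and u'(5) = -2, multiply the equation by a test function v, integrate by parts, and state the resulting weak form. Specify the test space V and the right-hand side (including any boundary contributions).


V = {v ∈ H^1(0, 5) : v(0) = 0} (test functions vanish at x = 0 where u is specified); weak form: ∫_0^5 u'v' dx = ∫_0^5 (-3*x^2 + 3*x - 3) v dx − 2·v(5) for all v ∈ V.

Multiply both sides by a test function v and integrate from 0 to 5:
  ∫_0^5 −u''(x) v(x) dx = ∫_0^5 f(x) v(x) dx.
Integrate the LHS by parts once:
  ∫_0^5 −u'' v dx = −[u'(x) v(x)]_0^5 + ∫_0^5 u'(x) v'(x) dx.
Thus ∫_0^5 u'(x) v'(x) dx = ∫_0^5 f(x) v(x) dx + [u'(x) v(x)]_0^5.
Choose V so that boundary terms are either known or forced to vanish.
Mixed BC: u(0) = 0 (Dirichlet) and u'(5) = -2 (Neumann). Define V = {v ∈ H^1(0, 5) : v(0) = 0}. Then [u' v]_0^5 = u'(5)·v(5) − u'(0)·0 = − 2·v(5).
Weak formulation: find u (satisfying any essential BC) such that ∫_0^5 u'(x) v'(x) dx = ∫_0^5 f v dx − 2·v(5) for all v ∈ V (Dirichlet at 0 absorbed into V; Neumann datum at x = 5 contributes the boundary term).
Substituting f(x) = -3*x^2 + 3*x - 3, the right-hand side is ∫_0^5 (-3*x^2 + 3*x - 3) v dx − 2·v(5).


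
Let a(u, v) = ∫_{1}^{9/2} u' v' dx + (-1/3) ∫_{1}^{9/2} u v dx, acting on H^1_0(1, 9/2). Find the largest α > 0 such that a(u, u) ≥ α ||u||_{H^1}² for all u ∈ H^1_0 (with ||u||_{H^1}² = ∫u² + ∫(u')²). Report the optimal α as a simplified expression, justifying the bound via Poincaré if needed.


α = (-49 + 12*π^2)/(3*(4*π^2 + 49))

Coercivity of a(·,·) on H^1_0(1, 9/2) means a(u, u) ≥ α ||u||_{H^1}² for every u ∈ H^1_0.
The interval has length L = 7/2, and Poincaré/coercivity depend only on L. Here a(u, u) = ∫(u')² + (-1/3)·∫u².
Here c = -1/3 < 0 with |c| < (π/L)² = 4*π^2/49, so coercivity still holds. The condition a(u,u) ≥ α||u||_{H^1}² reads (1−α)∫(u')² ≥ (α−c)∫u². Any admissible α is ≤ 1 (rapidly oscillating u have ∫u²/∫(u')² → 0), and α = 1 would force 0 ≥ (1−c)∫u², impossible since c < 1; so 1−α > 0. By the sharp Poincaré inequality on H^1_0 of an interval of length L, ∫(u')² ≥ (π/L)²∫u² with equality for the first sine mode sin(π(x−x₀)/L) (x₀ the left endpoint), so the inequality holds for all u iff (1−α)(π/L)² ≥ α − c, i.e. α ≤ ((π/L)² + c)/((π/L)² + 1) = (1 + c(L/π)²)/(1 + (L/π)²). (Direct route, valid since c ≤ 0: Poincaré gives c∫u² ≥ c(L/π)²∫(u')², so a(u,u) ≥ (1 + c(L/π)²)∫(u')², while ||u||_{H^1}² ≤ (1 + (L/π)²)∫(u')²; dividing yields the same α.) With (π/L)² = 4*π^2/49 and c = -1/3, the largest admissible constant is α = ((π/L)² + c)/((π/L)² + 1).
Simplifying, α = (-49 + 12*π^2)/(3*(4*π^2 + 49)).


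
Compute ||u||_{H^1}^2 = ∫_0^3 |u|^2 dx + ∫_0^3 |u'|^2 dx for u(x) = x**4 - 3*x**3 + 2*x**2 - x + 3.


||u||_{H^1}^2 = 66021/140

The H^1 norm (squared) on an interval (0, L) is
  ||u||_{H^1}^2 = ∫_0^L u(x)^2 dx + ∫_0^L u'(x)^2 dx.
Compute u'(x) = 4*x**3 - 9*x**2 + 4*x - 1.
Then u(x)^2 = x**8 - 6*x**7 + 13*x**6 - 14*x**5 + 16*x**4 - 22*x**3 + 13*x**2 - 6*x + 9 and u'(x)^2 = 16*x**6 - 72*x**5 + 113*x**4 - 80*x**3 + 34*x**2 - 8*x + 1.
Integrate each monomial from 0 to 3 using ∫_0^3 c·x^n dx = c·3^(n+1)/(n+1):
  ∫_0^3 u(x)^2 dx = ∫_0^3 (x^8 - 6*x^7 + 13*x^6 - 14*x^5 + 16*x^4 - 22*x^3 + 13*x^2 - 6*x + 9) dx. Term by term:
    ∫_0^3 x^8 dx = 2187;  ∫_0^3 -6*x^7 dx = -19683/4;  ∫_0^3 13*x^6 dx = 28431/7;
    ∫_0^3 -14*x^5 dx = -1701;  ∫_0^3 16*x^4 dx = 3888/5;  ∫_0^3 -22*x^3 dx = -891/2;
    ∫_0^3 13*x^2 dx = 117;  ∫_0^3 -6*x dx = -27;  ∫_0^3 9 dx = 27.
  Sum: 2187 − 19683/4 + 28431/7 − 1701 + 3888/5 − 891/2 + 117 − 27 + 27 = 10629/140.
  ∫_0^3 u'(x)^2 dx = ∫_0^3 (16*x^6 - 72*x^5 + 113*x^4 - 80*x^3 + 34*x^2 - 8*x + 1) dx. Term by term:
    ∫_0^3 16*x^6 dx = 34992/7;  ∫_0^3 -72*x^5 dx = -8748;  ∫_0^3 113*x^4 dx = 27459/5;
    ∫_0^3 -80*x^3 dx = -1620;  ∫_0^3 34*x^2 dx = 306;  ∫_0^3 -8*x dx = -36;
    ∫_0^3 1 dx = 3.
  Sum: 34992/7 − 8748 + 27459/5 − 1620 + 306 − 36 + 3 = 13848/35.
Adding: ||u||_{H^1}^2 = 10629/140 + 13848/35 = 66021/140.


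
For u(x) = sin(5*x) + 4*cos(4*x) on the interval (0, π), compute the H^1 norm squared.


||u||_{H^1(0,π)}^2 = 1360/9 + 149*π

u'(x) = -16*sin(4*x) + 5*cos(5*x).
Expand u² and (u')² and integrate term by term on (0, π), using: for integers n ≥ 1, ∫_0^π sin²(nx) dx = ∫_0^π cos²(nx) dx = π/2; for n ≠ n', ∫_0^π sin(nx)sin(n'x) dx = ∫_0^π cos(nx)cos(n'x) dx = 0; and by product-to-sum, ∫_0^π sin(nx)cos(n'x) dx = ½∫_0^π [sin((n+n')x) + sin((n−n')x)] dx, which is 0 when n+n' is even and 2n/(n²−n'²) when n+n' is odd (it need not vanish on (0, π)).
  u² squared terms: (4)²·∫cos(4x)² dx = 16·π/2 = 8*π;  (1)²·∫sin(5x)² dx = 1·π/2 = π/2.
  u² cross terms: 2·(4)·(1)·∫cos(4x)·sin(5x) dx = 8·(10/9) = 80/9.
  So ∫_0^π u² dx = 8*π + π/2 + 80/9 = 80/9 + 17*π/2.
  (u')² squared terms: (-16)²·∫sin(4x)² dx = 256·π/2 = 128*π;  (5)²·∫cos(5x)² dx = 25·π/2 = 25*π/2.
  (u')² cross terms: 2·(-16)·(5)·∫sin(4x)·cos(5x) dx = -160·(-8/9) = 1280/9.
  So ∫_0^π (u')² dx = 128*π + 25*π/2 + 1280/9 = 1280/9 + 281*π/2.
||u||_{H^1}^2 = (80/9 + 17*π/2) + (1280/9 + 281*π/2) = 1360/9 + 149*π.


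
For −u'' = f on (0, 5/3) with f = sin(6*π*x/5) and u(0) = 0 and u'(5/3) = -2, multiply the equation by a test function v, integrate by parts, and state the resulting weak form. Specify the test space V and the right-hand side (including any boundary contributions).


V = {v ∈ H^1(0, 5/3) : v(0) = 0} (test functions vanish at x = 0 where u is specified); weak form: ∫_0^5/3 u'v' dx = ∫_0^5/3 (sin(6*π*x/5)) v dx − 2·v(5/3) for all v ∈ V.

Multiply both sides by a test function v and integrate from 0 to 5/3:
  ∫_0^5/3 −u''(x) v(x) dx = ∫_0^5/3 f(x) v(x) dx.
Integrate the LHS by parts once:
  ∫_0^5/3 −u'' v dx = −[u'(x) v(x)]_0^5/3 + ∫_0^5/3 u'(x) v'(x) dx.
Thus ∫_0^5/3 u'(x) v'(x) dx = ∫_0^5/3 f(x) v(x) dx + [u'(x) v(x)]_0^5/3.
Choose V so that boundary terms are either known or forced to vanish.
Mixed BC: u(0) = 0 (Dirichlet) and u'(5/3) = -2 (Neumann). Define V = {v ∈ H^1(0, 5/3) : v(0) = 0}. Then [u' v]_0^5/3 = u'(5/3)·v(5/3) − u'(0)·0 = − 2·v(5/3).
Weak formulation: find u (satisfying any essential BC) such that ∫_0^5/3 u'(x) v'(x) dx = ∫_0^5/3 f v dx − 2·v(5/3) for all v ∈ V (Dirichlet at 0 absorbed into V; Neumann datum at x = 5/3 contributes the boundary term).
Substituting f(x) = sin(6*π*x/5), the right-hand side is ∫_0^5/3 (sin(6*π*x/5)) v dx − 2·v(5/3).


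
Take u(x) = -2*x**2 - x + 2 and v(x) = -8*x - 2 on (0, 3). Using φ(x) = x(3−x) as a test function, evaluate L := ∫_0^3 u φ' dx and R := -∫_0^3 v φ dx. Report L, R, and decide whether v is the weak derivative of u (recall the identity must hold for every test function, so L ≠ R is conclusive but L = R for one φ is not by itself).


LHS = 63/2, RHS = 63. No, v is not the weak derivative of u.

u(x) = -2*x**2 - x + 2, classical derivative u'(x) = -4*x - 1.
φ(x) = x(3−x), so φ'(x) = 3 - 2*x.
Note φ(0) = φ(3) = 0, so the boundary term u·φ vanishes.
LHS = ∫_0^3 u(x) φ'(x) dx = ∫_0^3 (4*x^3 - 4*x^2 - 7*x + 6) dx. Term by term:
  ∫_0^3 4*x^3 dx = 81;  ∫_0^3 -4*x^2 dx = -36;  ∫_0^3 -7*x dx = -63/2;
  ∫_0^3 6 dx = 18.
Sum: 81 − 36 − 63/2 + 18 = 63/2.
So LHS = 63/2.
∫_0^3 v(x) φ(x) dx = ∫_0^3 (8*x^3 - 22*x^2 - 6*x) dx. Term by term:
  ∫_0^3 8*x^3 dx = 162;  ∫_0^3 -22*x^2 dx = -198;  ∫_0^3 -6*x dx = -27.
Sum: 162 − 198 − 27 = -63.
So RHS = -∫_0^3 v(x) φ(x) dx = 63.
LHS − RHS = -63/2 ≠ 0, so the identity fails.
(For a valid weak derivative the identity must hold for EVERY test function, in particular this one. The failure shows v is NOT the weak derivative of u.)
Correct weak derivative would be u'(x) = -4*x - 1.


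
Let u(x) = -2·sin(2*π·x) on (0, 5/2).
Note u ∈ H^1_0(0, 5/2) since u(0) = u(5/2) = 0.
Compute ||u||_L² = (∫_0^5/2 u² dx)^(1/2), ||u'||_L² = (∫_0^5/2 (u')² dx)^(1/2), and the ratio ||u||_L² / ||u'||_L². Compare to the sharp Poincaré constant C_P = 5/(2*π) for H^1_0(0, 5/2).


||u||_L² / ||u'||_L² = 1/(2*π) < C_P = 5/(2*π).

u(x) = -2·sin(2*π·x), so u'(x) = -4*π*cos(2*π*x).
Writing u(x) = A·sin(kπx/L) with A = -2 and k = 5, use ∫_0^L sin²(kπx/L) dx = L/2 and ∫_0^L cos²(kπx/L) dx = L/2.
u² = 4·sin²(2*π·x) and (u')² = 16*π^2·cos²(2*π·x), and each of sin², cos² integrates to L/2 = 5/4 over (0, 5/2).
∫_0^5/2 u² dx = 5, so ||u||_L² = sqrt(5).
∫_0^5/2 (u')² dx = 20*π^2, so ||u'||_L² = 2*sqrt(5)*π.
Ratio ||u||_L² / ||u'||_L² = 1/(2*π).
Sharp Poincaré constant on H^1_0(0, 5/2) is C_P = L/π = 5/(2*π), achieved by sin(2*π/5·x).
This is the k = 5 harmonic; the ratio L/(kπ) is strictly less than C_P = L/π, consistent with the sharp inequality ||u||_L² ≤ C_P ||u'||_L².


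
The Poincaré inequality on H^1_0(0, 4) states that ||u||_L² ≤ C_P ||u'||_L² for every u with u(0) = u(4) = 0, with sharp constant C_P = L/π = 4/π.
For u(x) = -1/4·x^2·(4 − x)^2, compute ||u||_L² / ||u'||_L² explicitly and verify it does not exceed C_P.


||u||_L² / ||u'||_L² = 2*sqrt(3)/3 < C_P = 4/π.

u(x) = -1/4·x^2·(4 − x)^2, so u'(x) = x*(-x^2 + 6*x - 8).
u(x) = -1/4·x^2·(4 − x)^2 vanishes at x = 0 and x = 4, so u ∈ H^1_0(0, 4). Differentiate via the product rule and integrate the resulting polynomials term by term.
  ∫_0^4 u² dx = ∫_0^4 (x^8/16 - x^7 + 6*x^6 - 16*x^5 + 16*x^4) dx. Term by term:
    ∫_0^4 x^8/16 dx = 16384/9;  ∫_0^4 -x^7 dx = -8192;  ∫_0^4 6*x^6 dx = 98304/7;
    ∫_0^4 -16*x^5 dx = -32768/3;  ∫_0^4 16*x^4 dx = 16384/5.
  Sum: 16384/9 − 8192 + 98304/7 − 32768/3 + 16384/5 = 8192/315.
  ∫_0^4 (u')² dx = ∫_0^4 (x^6 - 12*x^5 + 52*x^4 - 96*x^3 + 64*x^2) dx. Term by term:
    ∫_0^4 x^6 dx = 16384/7;  ∫_0^4 -12*x^5 dx = -8192;  ∫_0^4 52*x^4 dx = 53248/5;
    ∫_0^4 -96*x^3 dx = -6144;  ∫_0^4 64*x^2 dx = 4096/3.
  Sum: 16384/7 − 8192 + 53248/5 − 6144 + 4096/3 = 2048/105.
∫_0^4 u² dx = 8192/315, so ||u||_L² = 64*sqrt(70)/105.
∫_0^4 (u')² dx = 2048/105, so ||u'||_L² = 32*sqrt(210)/105.
Ratio ||u||_L² / ||u'||_L² = 2*sqrt(3)/3.
Sharp Poincaré constant on H^1_0(0, 4) is C_P = L/π = 4/π, achieved by sin(π/4·x).
A polynomial bump cannot attain the sharp Poincaré constant (only the first sine eigenfunction does), so the ratio is strictly less than C_P, consistent with ||u||_L² ≤ C_P ||u'||_L².


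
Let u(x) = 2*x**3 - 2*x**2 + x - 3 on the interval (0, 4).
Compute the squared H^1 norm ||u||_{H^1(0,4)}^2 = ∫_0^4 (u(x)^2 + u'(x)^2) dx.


||u||_{H^1}^2 = 1009976/105

The H^1 norm (squared) on an interval (0, L) is
  ||u||_{H^1}^2 = ∫_0^L u(x)^2 dx + ∫_0^L u'(x)^2 dx.
Compute u'(x) = 6*x**2 - 4*x + 1.
Then u(x)^2 = 4*x**6 - 8*x**5 + 8*x**4 - 16*x**3 + 13*x**2 - 6*x + 9 and u'(x)^2 = 36*x**4 - 48*x**3 + 28*x**2 - 8*x + 1.
Integrate each monomial from 0 to 4 using ∫_0^4 c·x^n dx = c·4^(n+1)/(n+1):
  ∫_0^4 u(x)^2 dx = ∫_0^4 (4*x^6 - 8*x^5 + 8*x^4 - 16*x^3 + 13*x^2 - 6*x + 9) dx. Term by term:
    ∫_0^4 4*x^6 dx = 65536/7;  ∫_0^4 -8*x^5 dx = -16384/3;  ∫_0^4 8*x^4 dx = 8192/5;
    ∫_0^4 -16*x^3 dx = -1024;  ∫_0^4 13*x^2 dx = 832/3;  ∫_0^4 -6*x dx = -48;
    ∫_0^4 9 dx = 36.
  Sum: 65536/7 − 16384/3 + 8192/5 − 1024 + 832/3 − 48 + 36 = 167324/35.
  ∫_0^4 u'(x)^2 dx = ∫_0^4 (36*x^4 - 48*x^3 + 28*x^2 - 8*x + 1) dx. Term by term:
    ∫_0^4 36*x^4 dx = 36864/5;  ∫_0^4 -48*x^3 dx = -3072;  ∫_0^4 28*x^2 dx = 1792/3;
    ∫_0^4 -8*x dx = -64;  ∫_0^4 1 dx = 4.
  Sum: 36864/5 − 3072 + 1792/3 − 64 + 4 = 72572/15.
Adding: ||u||_{H^1}^2 = 167324/35 + 72572/15 = 1009976/105.


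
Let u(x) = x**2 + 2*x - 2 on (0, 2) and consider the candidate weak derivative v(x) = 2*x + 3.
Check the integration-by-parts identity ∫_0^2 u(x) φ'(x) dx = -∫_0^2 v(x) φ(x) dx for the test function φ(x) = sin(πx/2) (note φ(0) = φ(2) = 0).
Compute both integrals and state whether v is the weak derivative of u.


LHS = -16/π, RHS = -20/π. No, v is not the weak derivative of u.

u(x) = x**2 + 2*x - 2, classical derivative u'(x) = 2*x + 2.
φ(x) = sin(πx/2), so φ'(x) = π*cos(π*x/2)/2.
Note φ(0) = φ(2) = 0, so the boundary term u·φ vanishes.
LHS = ∫_0^2 u(x) φ'(x) dx = ∫_0^2 (π*x^2*cos(π*x/2)/2 + π*x*cos(π*x/2) - π*cos(π*x/2)) dx. Term by term:
  ∫_0^2 -π*cos(π*x/2) dx = 0;  ∫_0^2 π*x*cos(π*x/2) dx = -8/π;  ∫_0^2 π*x^2*cos(π*x/2)/2 dx = -8/π.
Sum: 0 − 8/π − 8/π = -16/π.
So LHS = -16/π.
∫_0^2 v(x) φ(x) dx = ∫_0^2 (2*x*sin(π*x/2) + 3*sin(π*x/2)) dx. Term by term:
  ∫_0^2 3*sin(π*x/2) dx = 12/π;  ∫_0^2 2*x*sin(π*x/2) dx = 8/π.
Sum: 12/π + 8/π = 20/π.
So RHS = -∫_0^2 v(x) φ(x) dx = -20/π.
LHS − RHS = 4/π ≠ 0, so the identity fails.
(For a valid weak derivative the identity must hold for EVERY test function, in particular this one. The failure shows v is NOT the weak derivative of u.)
Correct weak derivative would be u'(x) = 2*x + 2.


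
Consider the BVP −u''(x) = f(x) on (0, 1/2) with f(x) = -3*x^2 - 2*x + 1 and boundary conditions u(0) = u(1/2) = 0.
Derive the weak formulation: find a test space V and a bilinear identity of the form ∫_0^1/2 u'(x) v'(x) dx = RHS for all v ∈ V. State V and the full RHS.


V = H^1_0(0, 1/2) (so v(0) = v(1/2) = 0); weak form: ∫_0^1/2 u'v' dx = ∫_0^1/2 (-3*x^2 - 2*x + 1) v dx for all v ∈ V.

Multiply both sides by a test function v and integrate from 0 to 1/2:
  ∫_0^1/2 −u''(x) v(x) dx = ∫_0^1/2 f(x) v(x) dx.
Integrate the LHS by parts once:
  ∫_0^1/2 −u'' v dx = −[u'(x) v(x)]_0^1/2 + ∫_0^1/2 u'(x) v'(x) dx.
Thus ∫_0^1/2 u'(x) v'(x) dx = ∫_0^1/2 f(x) v(x) dx + [u'(x) v(x)]_0^1/2.
Choose V so that boundary terms are either known or forced to vanish.
u is Dirichlet: u(0) = u(1/2) = 0. Let V = H^1_0(0, 1/2); then v(0) = v(1/2) = 0, and [u' v]_0^1/2 = 0.
Weak formulation: find u (satisfying any essential BC) such that ∫_0^1/2 u'(x) v'(x) dx = ∫_0^1/2 f v dx for all v ∈ V.
Substituting f(x) = -3*x^2 - 2*x + 1, the right-hand side is ∫_0^1/2 (-3*x^2 - 2*x + 1) v dx.


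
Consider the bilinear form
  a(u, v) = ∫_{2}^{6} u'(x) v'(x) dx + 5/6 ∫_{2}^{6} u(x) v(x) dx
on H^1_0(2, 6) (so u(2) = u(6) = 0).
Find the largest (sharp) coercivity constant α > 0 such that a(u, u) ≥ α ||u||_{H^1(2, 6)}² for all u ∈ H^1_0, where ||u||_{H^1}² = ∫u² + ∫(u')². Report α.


α = (π^2 + 40/3)/(π^2 + 16)

Coercivity of a(·,·) on H^1_0(2, 6) means a(u, u) ≥ α ||u||_{H^1}² for every u ∈ H^1_0.
The interval has length L = 4, and Poincaré/coercivity depend only on L. Here a(u, u) = ∫(u')² + (5/6)·∫u².
Here 0 < c = 5/6 < 1. The condition a(u,u) ≥ α||u||_{H^1}² reads (1−α)∫(u')² ≥ (α−c)∫u². Any admissible α is ≤ 1 (rapidly oscillating u have ∫u²/∫(u')² → 0), and α = 1 would force 0 ≥ (1−c)∫u², impossible since c < 1; so 1−α > 0. By the sharp Poincaré inequality on H^1_0 of an interval of length L, ∫(u')² ≥ (π/L)²∫u² with equality for the first sine mode sin(π(x−x₀)/L) (x₀ the left endpoint), so the inequality holds for all u iff (1−α)(π/L)² ≥ α − c, i.e. α ≤ ((π/L)² + c)/((π/L)² + 1) = (1 + c(L/π)²)/(1 + (L/π)²). With (π/L)² = π^2/16 and c = 5/6, the largest admissible constant is α = ((π/L)² + c)/((π/L)² + 1).
Simplifying, α = (π^2 + 40/3)/(π^2 + 16).


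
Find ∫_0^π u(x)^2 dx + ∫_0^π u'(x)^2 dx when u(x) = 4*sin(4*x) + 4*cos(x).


||u||_{H^1(0,π)}^2 = 512/15 + 152*π

u'(x) = -4*sin(x) + 16*cos(4*x).
Expand u² and (u')² and integrate term by term on (0, π), using: for integers n ≥ 1, ∫_0^π sin²(nx) dx = ∫_0^π cos²(nx) dx = π/2; for n ≠ n', ∫_0^π sin(nx)sin(n'x) dx = ∫_0^π cos(nx)cos(n'x) dx = 0; and by product-to-sum, ∫_0^π sin(nx)cos(n'x) dx = ½∫_0^π [sin((n+n')x) + sin((n−n')x)] dx, which is 0 when n+n' is even and 2n/(n²−n'²) when n+n' is odd (it need not vanish on (0, π)).
  u² squared terms: (4)²·∫cos(x)² dx = 16·π/2 = 8*π;  (4)²·∫sin(4x)² dx = 16·π/2 = 8*π.
  u² cross terms: 2·(4)·(4)·∫cos(x)·sin(4x) dx = 32·(8/15) = 256/15.
  So ∫_0^π u² dx = 8*π + 8*π + 256/15 = 256/15 + 16*π.
  (u')² squared terms: (-4)²·∫sin(x)² dx = 16·π/2 = 8*π;  (16)²·∫cos(4x)² dx = 256·π/2 = 128*π.
  (u')² cross terms: 2·(-4)·(16)·∫sin(x)·cos(4x) dx = -128·(-2/15) = 256/15.
  So ∫_0^π (u')² dx = 8*π + 128*π + 256/15 = 256/15 + 136*π.
||u||_{H^1}^2 = (256/15 + 16*π) + (256/15 + 136*π) = 512/15 + 152*π.


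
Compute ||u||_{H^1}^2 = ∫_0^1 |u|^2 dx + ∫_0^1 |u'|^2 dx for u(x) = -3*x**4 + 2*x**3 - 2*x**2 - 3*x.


||u||_{H^1}^2 = 3581/70

The H^1 norm (squared) on an interval (0, L) is
  ||u||_{H^1}^2 = ∫_0^L u(x)^2 dx + ∫_0^L u'(x)^2 dx.
Compute u'(x) = -12*x**3 + 6*x**2 - 4*x - 3.
Then u(x)^2 = 9*x**8 - 12*x**7 + 16*x**6 + 10*x**5 - 8*x**4 + 12*x**3 + 9*x**2 and u'(x)^2 = 144*x**6 - 144*x**5 + 132*x**4 + 24*x**3 - 20*x**2 + 24*x + 9.
Integrate each monomial from 0 to 1 using ∫_0^1 c·x^n dx = c·1^(n+1)/(n+1):
  ∫_0^1 u(x)^2 dx = ∫_0^1 (9*x^8 - 12*x^7 + 16*x^6 + 10*x^5 - 8*x^4 + 12*x^3 + 9*x^2) dx. Term by term:
    ∫_0^1 9*x^8 dx = 1;  ∫_0^1 -12*x^7 dx = -3/2;  ∫_0^1 16*x^6 dx = 16/7;
    ∫_0^1 10*x^5 dx = 5/3;  ∫_0^1 -8*x^4 dx = -8/5;  ∫_0^1 12*x^3 dx = 3;
    ∫_0^1 9*x^2 dx = 3.
  Sum: 1 − 3/2 + 16/7 + 5/3 − 8/5 + 3 + 3 = 1649/210.
  ∫_0^1 u'(x)^2 dx = ∫_0^1 (144*x^6 - 144*x^5 + 132*x^4 + 24*x^3 - 20*x^2 + 24*x + 9) dx. Term by term:
    ∫_0^1 144*x^6 dx = 144/7;  ∫_0^1 -144*x^5 dx = -24;  ∫_0^1 132*x^4 dx = 132/5;
    ∫_0^1 24*x^3 dx = 6;  ∫_0^1 -20*x^2 dx = -20/3;  ∫_0^1 24*x dx = 12;
    ∫_0^1 9 dx = 9.
  Sum: 144/7 − 24 + 132/5 + 6 − 20/3 + 12 + 9 = 4547/105.
Adding: ||u||_{H^1}^2 = 1649/210 + 4547/105 = 3581/70.


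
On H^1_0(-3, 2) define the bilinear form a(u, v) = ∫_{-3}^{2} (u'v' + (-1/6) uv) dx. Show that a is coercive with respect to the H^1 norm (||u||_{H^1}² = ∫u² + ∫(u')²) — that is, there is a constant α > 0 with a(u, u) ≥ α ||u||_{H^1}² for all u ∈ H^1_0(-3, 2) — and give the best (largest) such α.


α = (-25/6 + π^2)/(π^2 + 25)

Coercivity of a(·,·) on H^1_0(-3, 2) means a(u, u) ≥ α ||u||_{H^1}² for every u ∈ H^1_0.
The interval has length L = 5, and Poincaré/coercivity depend only on L. Here a(u, u) = ∫(u')² + (-1/6)·∫u².
Here c = -1/6 < 0 with |c| < (π/L)² = π^2/25, so coercivity still holds. The condition a(u,u) ≥ α||u||_{H^1}² reads (1−α)∫(u')² ≥ (α−c)∫u². Any admissible α is ≤ 1 (rapidly oscillating u have ∫u²/∫(u')² → 0), and α = 1 would force 0 ≥ (1−c)∫u², impossible since c < 1; so 1−α > 0. By the sharp Poincaré inequality on H^1_0 of an interval of length L, ∫(u')² ≥ (π/L)²∫u² with equality for the first sine mode sin(π(x−x₀)/L) (x₀ the left endpoint), so the inequality holds for all u iff (1−α)(π/L)² ≥ α − c, i.e. α ≤ ((π/L)² + c)/((π/L)² + 1) = (1 + c(L/π)²)/(1 + (L/π)²). (Direct route, valid since c ≤ 0: Poincaré gives c∫u² ≥ c(L/π)²∫(u')², so a(u,u) ≥ (1 + c(L/π)²)∫(u')², while ||u||_{H^1}² ≤ (1 + (L/π)²)∫(u')²; dividing yields the same α.) With (π/L)² = π^2/25 and c = -1/6, the largest admissible constant is α = ((π/L)² + c)/((π/L)² + 1).
Simplifying, α = (-25/6 + π^2)/(π^2 + 25).


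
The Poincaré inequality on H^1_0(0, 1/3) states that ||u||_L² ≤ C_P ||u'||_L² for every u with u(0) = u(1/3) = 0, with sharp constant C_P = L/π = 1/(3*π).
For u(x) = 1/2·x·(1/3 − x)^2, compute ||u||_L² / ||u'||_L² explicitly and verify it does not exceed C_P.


||u||_L² / ||u'||_L² = sqrt(14)/42 < C_P = 1/(3*π).

u(x) = 1/2·x·(1/3 − x)^2, so u'(x) = (3*x - 1)*(9*x - 1)/18.
u(x) = 1/2·x·(1/3 − x)^2 vanishes at x = 0 and x = 1/3, so u ∈ H^1_0(0, 1/3). Differentiate via the product rule and integrate the resulting polynomials term by term.
  ∫_0^1/3 u² dx = ∫_0^1/3 (x^6/4 - x^5/3 + x^4/6 - x^3/27 + x^2/324) dx. Term by term:
    ∫_0^1/3 x^6/4 dx = 1/61236;  ∫_0^1/3 -x^5/3 dx = -1/13122;  ∫_0^1/3 x^4/6 dx = 1/7290;
    ∫_0^1/3 -x^3/27 dx = -1/8748;  ∫_0^1/3 x^2/324 dx = 1/26244.
  Sum: 1/61236 − 1/13122 + 1/7290 − 1/8748 + 1/26244 = 1/918540.
  ∫_0^1/3 (u')² dx = ∫_0^1/3 (9*x^4/4 - 2*x^3 + 11*x^2/18 - 2*x/27 + 1/324) dx. Term by term:
    ∫_0^1/3 9*x^4/4 dx = 1/540;  ∫_0^1/3 -2*x^3 dx = -1/162;  ∫_0^1/3 11*x^2/18 dx = 11/1458;
    ∫_0^1/3 -2*x/27 dx = -1/243;  ∫_0^1/3 1/324 dx = 1/972.
  Sum: 1/540 − 1/162 + 11/1458 − 1/243 + 1/972 = 1/7290.
∫_0^1/3 u² dx = 1/918540, so ||u||_L² = sqrt(35)/5670.
∫_0^1/3 (u')² dx = 1/7290, so ||u'||_L² = sqrt(10)/270.
Ratio ||u||_L² / ||u'||_L² = sqrt(14)/42.
Sharp Poincaré constant on H^1_0(0, 1/3) is C_P = L/π = 1/(3*π), achieved by sin(3*π·x).
A polynomial bump cannot attain the sharp Poincaré constant (only the first sine eigenfunction does), so the ratio is strictly less than C_P, consistent with ||u||_L² ≤ C_P ||u'||_L².


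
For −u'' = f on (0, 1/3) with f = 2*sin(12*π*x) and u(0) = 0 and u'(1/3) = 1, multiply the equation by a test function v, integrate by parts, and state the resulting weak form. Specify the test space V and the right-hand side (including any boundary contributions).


V = {v ∈ H^1(0, 1/3) : v(0) = 0} (test functions vanish at x = 0 where u is specified); weak form: ∫_0^1/3 u'v' dx = ∫_0^1/3 (2*sin(12*π*x)) v dx + v(1/3) for all v ∈ V.

Multiply both sides by a test function v and integrate from 0 to 1/3:
  ∫_0^1/3 −u''(x) v(x) dx = ∫_0^1/3 f(x) v(x) dx.
Integrate the LHS by parts once:
  ∫_0^1/3 −u'' v dx = −[u'(x) v(x)]_0^1/3 + ∫_0^1/3 u'(x) v'(x) dx.
Thus ∫_0^1/3 u'(x) v'(x) dx = ∫_0^1/3 f(x) v(x) dx + [u'(x) v(x)]_0^1/3.
Choose V so that boundary terms are either known or forced to vanish.
Mixed BC: u(0) = 0 (Dirichlet) and u'(1/3) = 1 (Neumann). Define V = {v ∈ H^1(0, 1/3) : v(0) = 0}. Then [u' v]_0^1/3 = u'(1/3)·v(1/3) − u'(0)·0 = v(1/3).
Weak formulation: find u (satisfying any essential BC) such that ∫_0^1/3 u'(x) v'(x) dx = ∫_0^1/3 f v dx + v(1/3) for all v ∈ V (Dirichlet at 0 absorbed into V; Neumann datum at x = 1/3 contributes the boundary term).
Substituting f(x) = 2*sin(12*π*x), the right-hand side is ∫_0^1/3 (2*sin(12*π*x)) v dx + v(1/3).


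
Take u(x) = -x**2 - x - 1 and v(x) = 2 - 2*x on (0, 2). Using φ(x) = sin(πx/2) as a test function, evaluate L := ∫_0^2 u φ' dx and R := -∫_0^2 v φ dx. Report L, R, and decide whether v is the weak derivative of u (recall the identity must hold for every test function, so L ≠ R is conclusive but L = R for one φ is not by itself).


LHS = 12/π, RHS = 0. No, v is not the weak derivative of u.

u(x) = -x**2 - x - 1, classical derivative u'(x) = -2*x - 1.
φ(x) = sin(πx/2), so φ'(x) = π*cos(π*x/2)/2.
Note φ(0) = φ(2) = 0, so the boundary term u·φ vanishes.
LHS = ∫_0^2 u(x) φ'(x) dx = ∫_0^2 (-π*x^2*cos(π*x/2)/2 - π*x*cos(π*x/2)/2 - π*cos(π*x/2)/2) dx. Term by term:
  ∫_0^2 -π*cos(π*x/2)/2 dx = 0;  ∫_0^2 -π*x*cos(π*x/2)/2 dx = 4/π;  ∫_0^2 -π*x^2*cos(π*x/2)/2 dx = 8/π.
Sum: 0 + 4/π + 8/π = 12/π.
So LHS = 12/π.
∫_0^2 v(x) φ(x) dx = ∫_0^2 (-2*x*sin(π*x/2) + 2*sin(π*x/2)) dx. Term by term:
  ∫_0^2 2*sin(π*x/2) dx = 8/π;  ∫_0^2 -2*x*sin(π*x/2) dx = -8/π.
Sum: 8/π − 8/π = 0.
So RHS = -∫_0^2 v(x) φ(x) dx = 0.
LHS − RHS = 12/π ≠ 0, so the identity fails.
(For a valid weak derivative the identity must hold for EVERY test function, in particular this one. The failure shows v is NOT the weak derivative of u.)
Correct weak derivative would be u'(x) = -2*x - 1.


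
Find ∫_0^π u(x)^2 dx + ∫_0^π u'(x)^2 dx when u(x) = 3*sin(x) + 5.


||u||_{H^1(0,π)}^2 = 60 + 34*π

u'(x) = 3*cos(x).
Expand u² and (u')² and integrate term by term on (0, π), using: for integers n ≥ 1, ∫_0^π sin²(nx) dx = ∫_0^π cos²(nx) dx = π/2; for n ≠ n', ∫_0^π sin(nx)sin(n'x) dx = ∫_0^π cos(nx)cos(n'x) dx = 0; and by product-to-sum, ∫_0^π sin(nx)cos(n'x) dx = ½∫_0^π [sin((n+n')x) + sin((n−n')x)] dx, which is 0 when n+n' is even and 2n/(n²−n'²) when n+n' is odd (it need not vanish on (0, π)). For the constant mode: ∫_0^π 1 dx = π, ∫_0^π cos(nx) dx = 0, ∫_0^π sin(nx) dx = (1−(−1)^n)/n.
  u² squared terms: (5)²·∫1 dx = 25·π = 25*π;  (3)²·∫sin(x)² dx = 9·π/2 = 9*π/2.
  u² cross terms: 2·(5)·(3)·∫1·sin(x) dx = 30·(2) = 60.
  So ∫_0^π u² dx = 25*π + 9*π/2 + 60 = 60 + 59*π/2.
  (u')² squared terms: (3)²·∫cos(x)² dx = 9·π/2 = 9*π/2.
  So ∫_0^π (u')² dx = 9*π/2.
||u||_{H^1}^2 = (60 + 59*π/2) + (9*π/2) = 60 + 34*π.


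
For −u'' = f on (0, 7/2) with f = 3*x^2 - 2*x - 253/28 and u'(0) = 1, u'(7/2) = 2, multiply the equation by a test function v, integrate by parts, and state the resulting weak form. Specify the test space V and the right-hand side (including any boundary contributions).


V = H^1(0, 7/2) (v unrestricted at boundary; u is determined up to an additive constant); weak form: ∫_0^7/2 u'v' dx = ∫_0^7/2 (3*x^2 - 2*x - 253/28) v dx + 2·v(7/2) − v(0) for all v ∈ V.

Multiply both sides by a test function v and integrate from 0 to 7/2:
  ∫_0^7/2 −u''(x) v(x) dx = ∫_0^7/2 f(x) v(x) dx.
Integrate the LHS by parts once:
  ∫_0^7/2 −u'' v dx = −[u'(x) v(x)]_0^7/2 + ∫_0^7/2 u'(x) v'(x) dx.
Thus ∫_0^7/2 u'(x) v'(x) dx = ∫_0^7/2 f(x) v(x) dx + [u'(x) v(x)]_0^7/2.
Choose V so that boundary terms are either known or forced to vanish.
u has inhomogeneous Neumann u'(0) = 1, u'(7/2) = 2. [u' v]_0^7/2 = (2)·v(7/2) − (1)·v(0) = 2·v(7/2) − v(0). Take V = H^1(0, 7/2); boundary term becomes part of RHS.
Weak formulation: find u (satisfying any essential BC) such that ∫_0^7/2 u'(x) v'(x) dx = ∫_0^7/2 f v dx + 2·v(7/2) − v(0) for all v ∈ V (Neumann data are natural BCs: they enter the RHS as boundary terms).
Substituting f(x) = 3*x^2 - 2*x - 253/28, the right-hand side is ∫_0^7/2 (3*x^2 - 2*x - 253/28) v dx + 2·v(7/2) − v(0).
Compatibility check (pure Neumann): taking v ≡ 1 ∈ V gives 0 = ∫_0^7/2 f dx + (2) − (1), i.e. ∫_0^7/2 f dx must equal u'(0) − u'(7/2) = -1. Indeed ∫_0^7/2 (3*x^2 - 2*x - 253/28) dx = -1, so the data are compatible. The solution is then unique only up to an additive constant (fix it e.g. by requiring ∫_0^7/2 u dx = 0).
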